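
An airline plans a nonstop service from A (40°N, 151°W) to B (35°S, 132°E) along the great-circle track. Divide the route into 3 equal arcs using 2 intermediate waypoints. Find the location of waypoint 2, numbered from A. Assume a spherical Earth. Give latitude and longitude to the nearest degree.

≈ (10°S, 158°E)

Write both endpoints as unit vectors p₁, p₂ with components (cos φ cos λ, cos φ sin λ, sin φ).
The central angle between the endpoints is δ = arccos(p₁·p₂) ≈ 1.800 rad (103.2°).
Interpolate at f = 2/3 with slerp weights a = sin((1−f)δ)/sin δ ≈ 0.580, b = sin(fδ)/sin δ ≈ 0.957.
p = a·p₁ + b·p₂ ≈ (-0.913, 0.367, -0.176); φ = arcsin(p_z) ≈ -10.15°, λ = atan2(p_y, p_x) ≈ 158.09°.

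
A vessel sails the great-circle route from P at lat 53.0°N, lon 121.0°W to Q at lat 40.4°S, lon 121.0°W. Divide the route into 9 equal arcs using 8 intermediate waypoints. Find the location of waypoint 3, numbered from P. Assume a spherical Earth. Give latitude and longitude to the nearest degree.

Convert each endpoint to a unit vector on the sphere (x = cos φ cos λ, y = cos φ sin λ, z = sin φ).
The central angle between the endpoints is δ = arccos(p₁·p₂) ≈ 1.630 rad (93.4°).
Interpolate at f = 3/9 with slerp weights a = sin((1−f)δ)/sin δ ≈ 0.887, b = sin(fδ)/sin δ ≈ 0.518.
p = a·p₁ + b·p₂ ≈ (-0.478, -0.795, 0.372); φ = arcsin(p_z) ≈ 21.87°, λ = atan2(p_y, p_x) ≈ -121.00°.

≈ lat 22°N, lon 121°W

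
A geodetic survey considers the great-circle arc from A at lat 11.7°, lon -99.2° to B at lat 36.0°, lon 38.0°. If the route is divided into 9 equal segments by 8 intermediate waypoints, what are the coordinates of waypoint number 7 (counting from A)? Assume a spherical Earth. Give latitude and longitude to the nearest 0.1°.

Write both endpoints as unit vectors p₁, p₂ with components (cos φ cos λ, cos φ sin λ, sin φ).
The central angle between the endpoints is δ = arccos(p₁·p₂) ≈ 2.051 rad (117.5°).
Interpolate at f = 7/9 with slerp weights a = sin((1−f)δ)/sin δ ≈ 0.496, b = sin(fδ)/sin δ ≈ 1.127.
p = a·p₁ + b·p₂ ≈ (0.641, 0.082, 0.763); φ = arcsin(p_z) ≈ 49.75°, λ = atan2(p_y, p_x) ≈ 7.26°.

≈ lat 49.8°, lon 7.3°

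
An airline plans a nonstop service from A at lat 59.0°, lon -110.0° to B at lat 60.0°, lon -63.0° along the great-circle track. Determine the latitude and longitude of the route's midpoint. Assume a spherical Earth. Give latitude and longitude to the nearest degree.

Convert each endpoint to a unit vector on the sphere (x = cos φ cos λ, y = cos φ sin λ, z = sin φ).
The central angle between the endpoints is δ = arccos(p₁·p₂) ≈ 0.408 rad (23.4°).
Interpolate at f = 1/2 with slerp weights a = sin((1−f)δ)/sin δ ≈ 0.511, b = sin(fδ)/sin δ ≈ 0.511.
p = a·p₁ + b·p₂ ≈ (0.026, -0.475, 0.880); φ = arcsin(p_z) ≈ 61.62°, λ = atan2(p_y, p_x) ≈ -86.87°.

≈ lat 62°, lon -87°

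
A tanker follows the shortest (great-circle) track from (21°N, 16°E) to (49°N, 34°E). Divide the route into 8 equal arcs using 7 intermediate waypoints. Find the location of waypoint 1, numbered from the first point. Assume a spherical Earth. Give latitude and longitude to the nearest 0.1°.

≈ (24.6°N, 17.7°E)

Write both endpoints as unit vectors p₁, p₂ with components (cos φ cos λ, cos φ sin λ, sin φ).
The central angle between the endpoints is δ = arccos(p₁·p₂) ≈ 0.549 rad (31.5°).
Interpolate at f = 1/8 with slerp weights a = sin((1−f)δ)/sin δ ≈ 0.886, b = sin(fδ)/sin δ ≈ 0.131.
p = a·p₁ + b·p₂ ≈ (0.866, 0.276, 0.417); φ = arcsin(p_z) ≈ 24.62°, λ = atan2(p_y, p_x) ≈ 17.68°.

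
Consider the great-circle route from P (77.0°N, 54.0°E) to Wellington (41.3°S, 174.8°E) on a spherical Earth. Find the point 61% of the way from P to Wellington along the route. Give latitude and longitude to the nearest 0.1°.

Convert each endpoint to a unit vector on the sphere (x = cos φ cos λ, y = cos φ sin λ, z = sin φ).
The central angle between the endpoints is δ = arccos(p₁·p₂) ≈ 2.389 rad (136.9°).
Interpolate at f = 0.61 with slerp weights a = sin((1−f)δ)/sin δ ≈ 1.174, b = sin(fδ)/sin δ ≈ 1.453.
p = a·p₁ + b·p₂ ≈ (-0.932, 0.312, 0.185); φ = arcsin(p_z) ≈ 10.64°, λ = atan2(p_y, p_x) ≈ 161.46°.

≈ (10.6°N, 161.5°E)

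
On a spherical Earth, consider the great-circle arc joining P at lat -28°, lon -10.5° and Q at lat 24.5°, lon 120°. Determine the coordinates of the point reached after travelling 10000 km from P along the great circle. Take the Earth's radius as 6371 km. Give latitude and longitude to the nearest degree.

Write both endpoints as unit vectors p₁, p₂ with components (cos φ cos λ, cos φ sin λ, sin φ).
The central angle between the endpoints is δ = arccos(p₁·p₂) ≈ 2.370 rad (135.8°). The total great-circle distance is δ·R ≈ 2.370 × 6371 ≈ 15096 km, so the target fraction is f = 10000/15096 ≈ 0.662.
Interpolate at f ≈ 0.662 with slerp weights a = sin((1−f)δ)/sin δ ≈ 1.028, b = sin(fδ)/sin δ ≈ 1.433.
p = a·p₁ + b·p₂ ≈ (0.240, 0.964, 0.112); φ = arcsin(p_z) ≈ 6.41°, λ = atan2(p_y, p_x) ≈ 76.00°.

≈ lat 6°, lon 76°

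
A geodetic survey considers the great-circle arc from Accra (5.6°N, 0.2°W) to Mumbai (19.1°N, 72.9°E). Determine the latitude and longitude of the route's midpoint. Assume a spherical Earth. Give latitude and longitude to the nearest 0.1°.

≈ 15.2°N, 35.2°E

Convert each endpoint to a unit vector on the sphere (x = cos φ cos λ, y = cos φ sin λ, z = sin φ).
The central angle between the endpoints is δ = arccos(p₁·p₂) ≈ 1.261 rad (72.2°).
Interpolate at f = 1/2 with slerp weights a = sin((1−f)δ)/sin δ ≈ 0.619, b = sin(fδ)/sin δ ≈ 0.619.
p = a·p₁ + b·p₂ ≈ (0.788, 0.557, 0.263); φ = arcsin(p_z) ≈ 15.24°, λ = atan2(p_y, p_x) ≈ 35.25°.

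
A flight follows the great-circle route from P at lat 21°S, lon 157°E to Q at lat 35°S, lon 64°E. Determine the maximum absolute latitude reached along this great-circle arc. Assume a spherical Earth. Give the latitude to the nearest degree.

≈ 39°S

The great circle lies in the plane with unit normal n̂ = (p₁ × p₂)/|p₁ × p₂|.
Here n̂_z ≈ -0.774; the vertex latitude is φ_max = arccos|n̂_z| ≈ 39.3°.
Check via Clairaut: cos φ_max = |cos φ₁| · sin C = cos(21.0°)·sin(124.0°) ≈ 0.774, again giving ≈ 39.3°.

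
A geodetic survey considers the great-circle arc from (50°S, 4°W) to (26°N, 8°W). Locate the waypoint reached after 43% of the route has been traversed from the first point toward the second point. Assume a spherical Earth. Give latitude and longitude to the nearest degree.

From cos δ = sin φ₁ sin φ₂ + cos φ₁ cos φ₂ cos Δλ, the central angle is δ ≈ 1.328 rad (76.1°).
Interpolate at f = 0.43 with slerp weights a = sin((1−f)δ)/sin δ ≈ 0.707, b = sin(fδ)/sin δ ≈ 0.557.
p = a·p₁ + b·p₂ ≈ (0.949, -0.101, -0.298); φ = arcsin(p_z) ≈ -17.33°, λ = atan2(p_y, p_x) ≈ -6.10°.

≈ (17°S, 6°W)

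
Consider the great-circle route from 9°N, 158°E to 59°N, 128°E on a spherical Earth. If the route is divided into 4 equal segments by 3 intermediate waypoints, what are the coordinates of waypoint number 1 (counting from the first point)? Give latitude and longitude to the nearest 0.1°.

≈ 22.0°N, 153.4°E

From cos δ = sin φ₁ sin φ₂ + cos φ₁ cos φ₂ cos Δλ, the central angle is δ ≈ 0.959 rad (54.9°).
Interpolate at f = 1/4 with slerp weights a = sin((1−f)δ)/sin δ ≈ 0.805, b = sin(fδ)/sin δ ≈ 0.290.
p = a·p₁ + b·p₂ ≈ (-0.829, 0.415, 0.375); φ = arcsin(p_z) ≈ 21.99°, λ = atan2(p_y, p_x) ≈ 153.38°.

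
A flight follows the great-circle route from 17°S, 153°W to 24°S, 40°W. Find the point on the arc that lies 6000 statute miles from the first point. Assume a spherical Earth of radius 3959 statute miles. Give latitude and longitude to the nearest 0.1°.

Convert each endpoint to a unit vector on the sphere (x = cos φ cos λ, y = cos φ sin λ, z = sin φ).
The central angle between the endpoints is δ = arccos(p₁·p₂) ≈ 1.795 rad (102.9°). The total great-circle distance is δ·R ≈ 1.795 × 3959 ≈ 7107 mi, so the target fraction is f = 6000/7107 ≈ 0.844.
Interpolate at f ≈ 0.844 with slerp weights a = sin((1−f)δ)/sin δ ≈ 0.283, b = sin(fδ)/sin δ ≈ 1.024.
p = a·p₁ + b·p₂ ≈ (0.476, -0.724, -0.499); φ = arcsin(p_z) ≈ -29.95°, λ = atan2(p_y, p_x) ≈ -56.71°.

≈ 30.0°S, 56.7°W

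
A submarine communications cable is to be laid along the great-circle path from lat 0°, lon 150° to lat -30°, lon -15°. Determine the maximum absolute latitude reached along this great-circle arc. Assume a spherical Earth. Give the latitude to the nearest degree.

≈ -66°

The great circle lies in the plane with unit normal n̂ = (p₁ × p₂)/|p₁ × p₂|.
Here n̂_z ≈ -0.409; the vertex latitude is φ_max = arccos|n̂_z| ≈ 65.9°.
Check via Clairaut: cos φ_max = |cos φ₁| · sin C = cos(0.0°)·sin(155.9°) ≈ 0.409, again giving ≈ 65.9°.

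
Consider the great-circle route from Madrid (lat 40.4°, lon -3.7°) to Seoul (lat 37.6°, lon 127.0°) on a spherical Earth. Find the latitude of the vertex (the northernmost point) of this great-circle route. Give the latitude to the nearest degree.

≈ 63°

The great circle lies in the plane with unit normal n̂ = (p₁ × p₂)/|p₁ × p₂|.
Here n̂_z ≈ +0.457; the vertex latitude is φ_max = arccos|n̂_z| ≈ 62.8°.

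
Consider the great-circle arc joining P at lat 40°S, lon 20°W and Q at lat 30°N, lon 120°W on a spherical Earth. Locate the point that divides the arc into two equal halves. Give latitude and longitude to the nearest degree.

Write both endpoints as unit vectors p₁, p₂ with components (cos φ cos λ, cos φ sin λ, sin φ).
The central angle between the endpoints is δ = arccos(p₁·p₂) ≈ 2.023 rad (115.9°).
Interpolate at f = 1/2 with slerp weights a = sin((1−f)δ)/sin δ ≈ 0.942, b = sin(fδ)/sin δ ≈ 0.942.
p = a·p₁ + b·p₂ ≈ (0.270, -0.953, -0.135); φ = arcsin(p_z) ≈ -7.73°, λ = atan2(p_y, p_x) ≈ -74.18°.

≈ lat 8°S, lon 74°W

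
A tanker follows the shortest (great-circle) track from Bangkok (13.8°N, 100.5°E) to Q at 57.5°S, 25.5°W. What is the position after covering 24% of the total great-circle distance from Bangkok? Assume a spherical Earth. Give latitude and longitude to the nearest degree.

≈ 11°S, 86°E

The haversine formula gives a central angle δ ≈ 2.104 rad (120.5°) between the endpoints.
Interpolate at f = 0.24 with slerp weights a = sin((1−f)δ)/sin δ ≈ 1.160, b = sin(fδ)/sin δ ≈ 0.561.
p = a·p₁ + b·p₂ ≈ (0.067, 0.978, -0.197); φ = arcsin(p_z) ≈ -11.35°, λ = atan2(p_y, p_x) ≈ 86.09°.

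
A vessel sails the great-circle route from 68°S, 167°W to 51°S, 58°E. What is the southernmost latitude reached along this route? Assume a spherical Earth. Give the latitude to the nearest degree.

≈ 78°S

The great circle lies in the plane with unit normal n̂ = (p₁ × p₂)/|p₁ × p₂|.
Here n̂_z ≈ -0.200; the vertex latitude is φ_max = arccos|n̂_z| ≈ 78.5°.
Check via Clairaut: cos φ_max = |cos φ₁| · sin C = cos(68.0°)·sin(147.7°) ≈ 0.200, again giving ≈ 78.5°.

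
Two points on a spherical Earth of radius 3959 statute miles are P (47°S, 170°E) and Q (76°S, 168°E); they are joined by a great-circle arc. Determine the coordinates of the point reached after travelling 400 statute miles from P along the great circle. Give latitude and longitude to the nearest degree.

≈ (53°S, 170°E)

Convert each endpoint to a unit vector on the sphere (x = cos φ cos λ, y = cos φ sin λ, z = sin φ).
The central angle between the endpoints is δ = arccos(p₁·p₂) ≈ 0.506 rad (29.0°). The total great-circle distance is δ·R ≈ 0.506 × 3959 ≈ 2005 mi, so the target fraction is f = 400/2005 ≈ 0.200.
Interpolate at f ≈ 0.200 with slerp weights a = sin((1−f)δ)/sin δ ≈ 0.813, b = sin(fδ)/sin δ ≈ 0.208.
p = a·p₁ + b·p₂ ≈ (-0.595, 0.107, -0.796); φ = arcsin(p_z) ≈ -52.79°, λ = atan2(p_y, p_x) ≈ 169.83°.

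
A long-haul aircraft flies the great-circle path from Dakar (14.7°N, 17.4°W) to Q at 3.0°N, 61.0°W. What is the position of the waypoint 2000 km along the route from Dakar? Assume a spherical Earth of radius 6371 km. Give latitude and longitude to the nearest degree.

≈ 11°N, 35°W

From cos δ = sin φ₁ sin φ₂ + cos φ₁ cos φ₂ cos Δλ, the central angle is δ ≈ 0.777 rad (44.5°). The total great-circle distance is δ·R ≈ 0.777 × 6371 ≈ 4952 km, so the target fraction is f = 2000/4952 ≈ 0.404.
Interpolate at f ≈ 0.404 with slerp weights a = sin((1−f)δ)/sin δ ≈ 0.637, b = sin(fδ)/sin δ ≈ 0.440.
p = a·p₁ + b·p₂ ≈ (0.801, -0.569, 0.185); φ = arcsin(p_z) ≈ 10.65°, λ = atan2(p_y, p_x) ≈ -35.37°.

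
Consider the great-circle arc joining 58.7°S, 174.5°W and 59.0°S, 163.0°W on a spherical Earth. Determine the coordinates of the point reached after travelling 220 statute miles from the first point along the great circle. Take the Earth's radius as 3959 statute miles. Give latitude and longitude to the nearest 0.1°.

Write both endpoints as unit vectors p₁, p₂ with components (cos φ cos λ, cos φ sin λ, sin φ).
The central angle between the endpoints is δ = arccos(p₁·p₂) ≈ 0.104 rad (5.9°). The total great-circle distance is δ·R ≈ 0.104 × 3959 ≈ 411 mi, so the target fraction is f = 220/411 ≈ 0.535.
Interpolate at f ≈ 0.535 with slerp weights a = sin((1−f)δ)/sin δ ≈ 0.465, b = sin(fδ)/sin δ ≈ 0.536.
p = a·p₁ + b·p₂ ≈ (-0.505, -0.104, -0.857); φ = arcsin(p_z) ≈ -58.99°, λ = atan2(p_y, p_x) ≈ -168.37°.

≈ 59.0°S, 168.4°W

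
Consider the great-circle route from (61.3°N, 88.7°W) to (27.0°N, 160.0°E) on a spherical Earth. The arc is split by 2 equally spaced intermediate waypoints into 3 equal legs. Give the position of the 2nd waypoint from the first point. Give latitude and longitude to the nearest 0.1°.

≈ (48.5°N, 177.3°E)

Convert each endpoint to a unit vector on the sphere (x = cos φ cos λ, y = cos φ sin λ, z = sin φ).
The central angle between the endpoints is δ = arccos(p₁·p₂) ≈ 1.326 rad (75.9°).
Interpolate at f = 2/3 with slerp weights a = sin((1−f)δ)/sin δ ≈ 0.441, b = sin(fδ)/sin δ ≈ 0.797.
p = a·p₁ + b·p₂ ≈ (-0.662, 0.031, 0.748); φ = arcsin(p_z) ≈ 48.46°, λ = atan2(p_y, p_x) ≈ 177.30°.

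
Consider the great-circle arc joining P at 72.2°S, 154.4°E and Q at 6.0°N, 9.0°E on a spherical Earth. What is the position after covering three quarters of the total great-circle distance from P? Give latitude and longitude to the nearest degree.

≈ 21°S, 14°E

Convert each endpoint to a unit vector on the sphere (x = cos φ cos λ, y = cos φ sin λ, z = sin φ).
The central angle between the endpoints is δ = arccos(p₁·p₂) ≈ 1.928 rad (110.5°).
Interpolate at f = 3/4 with slerp weights a = sin((1−f)δ)/sin δ ≈ 0.495, b = sin(fδ)/sin δ ≈ 1.059.
p = a·p₁ + b·p₂ ≈ (0.904, 0.230, -0.360); φ = arcsin(p_z) ≈ -21.13°, λ = atan2(p_y, p_x) ≈ 14.28°.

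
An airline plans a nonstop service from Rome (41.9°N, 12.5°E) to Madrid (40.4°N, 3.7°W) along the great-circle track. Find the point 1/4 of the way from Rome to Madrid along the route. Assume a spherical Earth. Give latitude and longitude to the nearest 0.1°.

≈ (41.7°N, 8.4°E)

Convert each endpoint to a unit vector on the sphere (x = cos φ cos λ, y = cos φ sin λ, z = sin φ).
The central angle between the endpoints is δ = arccos(p₁·p₂) ≈ 0.214 rad (12.3°).
Interpolate at f = 1/4 with slerp weights a = sin((1−f)δ)/sin δ ≈ 0.753, b = sin(fδ)/sin δ ≈ 0.252.
p = a·p₁ + b·p₂ ≈ (0.738, 0.109, 0.666); φ = arcsin(p_z) ≈ 41.74°, λ = atan2(p_y, p_x) ≈ 8.39°.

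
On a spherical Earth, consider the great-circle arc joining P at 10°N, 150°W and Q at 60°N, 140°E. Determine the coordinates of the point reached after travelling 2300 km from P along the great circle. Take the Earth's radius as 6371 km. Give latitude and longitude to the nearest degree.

Write both endpoints as unit vectors p₁, p₂ with components (cos φ cos λ, cos φ sin λ, sin φ).
The central angle between the endpoints is δ = arccos(p₁·p₂) ≈ 1.246 rad (71.4°). The total great-circle distance is δ·R ≈ 1.246 × 6371 ≈ 7940 km, so the target fraction is f = 2300/7940 ≈ 0.290.
Interpolate at f ≈ 0.290 with slerp weights a = sin((1−f)δ)/sin δ ≈ 0.817, b = sin(fδ)/sin δ ≈ 0.373.
p = a·p₁ + b·p₂ ≈ (-0.839, -0.282, 0.465); φ = arcsin(p_z) ≈ 27.68°, λ = atan2(p_y, p_x) ≈ -161.40°.

≈ 28°N, 161°W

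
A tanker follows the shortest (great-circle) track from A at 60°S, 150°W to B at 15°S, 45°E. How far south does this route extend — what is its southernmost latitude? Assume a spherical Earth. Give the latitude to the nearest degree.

The great circle lies in the plane with unit normal n̂ = (p₁ × p₂)/|p₁ × p₂|.
Here n̂_z ≈ -0.129; the vertex latitude is φ_max = arccos|n̂_z| ≈ 82.6°.

≈ 83°S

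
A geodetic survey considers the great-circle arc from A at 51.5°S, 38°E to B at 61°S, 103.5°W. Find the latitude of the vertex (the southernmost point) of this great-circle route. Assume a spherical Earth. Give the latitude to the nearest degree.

≈ 78°S

The great circle lies in the plane with unit normal n̂ = (p₁ × p₂)/|p₁ × p₂|.
Here n̂_z ≈ -0.210; the vertex latitude is φ_max = arccos|n̂_z| ≈ 77.9°.
Check via Clairaut: cos φ_max = |cos φ₁| · sin C = cos(51.5°)·sin(160.3°) ≈ 0.210, again giving ≈ 77.9°.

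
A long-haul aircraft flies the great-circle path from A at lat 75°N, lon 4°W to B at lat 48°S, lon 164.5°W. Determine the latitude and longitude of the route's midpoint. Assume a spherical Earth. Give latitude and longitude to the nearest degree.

Write both endpoints as unit vectors p₁, p₂ with components (cos φ cos λ, cos φ sin λ, sin φ).
The central angle between the endpoints is δ = arccos(p₁·p₂) ≈ 2.649 rad (151.8°).
Interpolate at f = 1/2 with slerp weights a = sin((1−f)δ)/sin δ ≈ 2.050, b = sin(fδ)/sin δ ≈ 2.050.
p = a·p₁ + b·p₂ ≈ (-0.793, -0.404, 0.457); φ = arcsin(p_z) ≈ 27.18°, λ = atan2(p_y, p_x) ≈ -153.01°.

≈ lat 27°N, lon 153°W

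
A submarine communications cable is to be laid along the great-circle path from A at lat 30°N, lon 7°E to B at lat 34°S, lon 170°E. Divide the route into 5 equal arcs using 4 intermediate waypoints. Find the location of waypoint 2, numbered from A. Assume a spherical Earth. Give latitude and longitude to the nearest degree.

Convert each endpoint to a unit vector on the sphere (x = cos φ cos λ, y = cos φ sin λ, z = sin φ).
The central angle between the endpoints is δ = arccos(p₁·p₂) ≈ 2.881 rad (165.1°).
Interpolate at f = 2/5 with slerp weights a = sin((1−f)δ)/sin δ ≈ 3.831, b = sin(fδ)/sin δ ≈ 3.544.
p = a·p₁ + b·p₂ ≈ (0.399, 0.914, -0.067); φ = arcsin(p_z) ≈ -3.81°, λ = atan2(p_y, p_x) ≈ 66.42°.

≈ lat 4°S, lon 66°E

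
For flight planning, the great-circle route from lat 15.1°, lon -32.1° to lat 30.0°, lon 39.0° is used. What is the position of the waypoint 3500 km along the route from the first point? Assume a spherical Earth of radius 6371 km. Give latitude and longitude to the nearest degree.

Write both endpoints as unit vectors p₁, p₂ with components (cos φ cos λ, cos φ sin λ, sin φ).
The central angle between the endpoints is δ = arccos(p₁·p₂) ≈ 1.158 rad (66.4°). The total great-circle distance is δ·R ≈ 1.158 × 6371 ≈ 7378 km, so the target fraction is f = 3500/7378 ≈ 0.474.
Interpolate at f ≈ 0.474 with slerp weights a = sin((1−f)δ)/sin δ ≈ 0.624, b = sin(fδ)/sin δ ≈ 0.570.
p = a·p₁ + b·p₂ ≈ (0.894, -0.010, 0.448); φ = arcsin(p_z) ≈ 26.59°, λ = atan2(p_y, p_x) ≈ -0.62°.

≈ lat 27°, lon -1°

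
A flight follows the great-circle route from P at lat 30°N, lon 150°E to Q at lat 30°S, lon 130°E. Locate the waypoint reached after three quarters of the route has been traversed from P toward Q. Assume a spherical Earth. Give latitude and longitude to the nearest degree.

Convert each endpoint to a unit vector on the sphere (x = cos φ cos λ, y = cos φ sin λ, z = sin φ).
The central angle between the endpoints is δ = arccos(p₁·p₂) ≈ 1.099 rad (62.9°).
Interpolate at f = 3/4 with slerp weights a = sin((1−f)δ)/sin δ ≈ 0.305, b = sin(fδ)/sin δ ≈ 0.824.
p = a·p₁ + b·p₂ ≈ (-0.687, 0.679, -0.260); φ = arcsin(p_z) ≈ -15.05°, λ = atan2(p_y, p_x) ≈ 135.36°.

≈ lat 15°S, lon 135°E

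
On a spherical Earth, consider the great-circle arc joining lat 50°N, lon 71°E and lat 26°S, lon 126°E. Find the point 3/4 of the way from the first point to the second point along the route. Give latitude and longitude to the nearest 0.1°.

Write both endpoints as unit vectors p₁, p₂ with components (cos φ cos λ, cos φ sin λ, sin φ).
The central angle between the endpoints is δ = arccos(p₁·p₂) ≈ 1.575 rad (90.3°).
Interpolate at f = 3/4 with slerp weights a = sin((1−f)δ)/sin δ ≈ 0.384, b = sin(fδ)/sin δ ≈ 0.925.
p = a·p₁ + b·p₂ ≈ (-0.408, 0.906, -0.112); φ = arcsin(p_z) ≈ -6.41°, λ = atan2(p_y, p_x) ≈ 114.27°.

≈ lat 6.4°S, lon 114.3°E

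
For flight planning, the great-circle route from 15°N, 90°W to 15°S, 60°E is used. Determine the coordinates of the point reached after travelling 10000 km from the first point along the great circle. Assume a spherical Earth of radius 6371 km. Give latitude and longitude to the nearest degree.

Write both endpoints as unit vectors p₁, p₂ with components (cos φ cos λ, cos φ sin λ, sin φ).
The central angle between the endpoints is δ = arccos(p₁·p₂) ≈ 2.636 rad (151.0°). The total great-circle distance is δ·R ≈ 2.636 × 6371 ≈ 16795 km, so the target fraction is f = 10000/16795 ≈ 0.595.
Interpolate at f ≈ 0.595 with slerp weights a = sin((1−f)δ)/sin δ ≈ 1.809, b = sin(fδ)/sin δ ≈ 2.066.
p = a·p₁ + b·p₂ ≈ (0.998, -0.019, -0.067); φ = arcsin(p_z) ≈ -3.81°, λ = atan2(p_y, p_x) ≈ -1.09°.

≈ 4°S, 1°W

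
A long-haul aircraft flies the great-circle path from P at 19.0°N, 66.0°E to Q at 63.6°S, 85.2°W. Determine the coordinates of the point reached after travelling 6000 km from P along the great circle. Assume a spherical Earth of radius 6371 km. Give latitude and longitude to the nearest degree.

Write both endpoints as unit vectors p₁, p₂ with components (cos φ cos λ, cos φ sin λ, sin φ).
The central angle between the endpoints is δ = arccos(p₁·p₂) ≈ 2.292 rad (131.3°). The total great-circle distance is δ·R ≈ 2.292 × 6371 ≈ 14600 km, so the target fraction is f = 6000/14600 ≈ 0.411.
Interpolate at f ≈ 0.411 with slerp weights a = sin((1−f)δ)/sin δ ≈ 1.299, b = sin(fδ)/sin δ ≈ 1.076.
p = a·p₁ + b·p₂ ≈ (0.540, 0.645, -0.541); φ = arcsin(p_z) ≈ -32.77°, λ = atan2(p_y, p_x) ≈ 50.09°.

≈ 33°S, 50°E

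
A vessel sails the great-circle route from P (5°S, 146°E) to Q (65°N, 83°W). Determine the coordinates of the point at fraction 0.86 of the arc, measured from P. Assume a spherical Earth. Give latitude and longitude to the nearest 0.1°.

Write both endpoints as unit vectors p₁, p₂ with components (cos φ cos λ, cos φ sin λ, sin φ).
The central angle between the endpoints is δ = arccos(p₁·p₂) ≈ 1.934 rad (110.8°).
Interpolate at f = 0.86 with slerp weights a = sin((1−f)δ)/sin δ ≈ 0.286, b = sin(fδ)/sin δ ≈ 1.065.
p = a·p₁ + b·p₂ ≈ (-0.181, -0.287, 0.940); φ = arcsin(p_z) ≈ 70.13°, λ = atan2(p_y, p_x) ≈ -122.26°.

≈ (70.1°N, 122.3°W)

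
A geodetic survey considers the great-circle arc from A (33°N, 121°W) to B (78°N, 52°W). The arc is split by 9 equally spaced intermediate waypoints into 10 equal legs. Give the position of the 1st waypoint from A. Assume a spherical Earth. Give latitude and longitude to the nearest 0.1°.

≈ (38.2°N, 119.4°W)

Write both endpoints as unit vectors p₁, p₂ with components (cos φ cos λ, cos φ sin λ, sin φ).
The central angle between the endpoints is δ = arccos(p₁·p₂) ≈ 0.933 rad (53.5°).
Interpolate at f = 1/10 with slerp weights a = sin((1−f)δ)/sin δ ≈ 0.927, b = sin(fδ)/sin δ ≈ 0.116.
p = a·p₁ + b·p₂ ≈ (-0.385, -0.685, 0.618); φ = arcsin(p_z) ≈ 38.18°, λ = atan2(p_y, p_x) ≈ -119.36°.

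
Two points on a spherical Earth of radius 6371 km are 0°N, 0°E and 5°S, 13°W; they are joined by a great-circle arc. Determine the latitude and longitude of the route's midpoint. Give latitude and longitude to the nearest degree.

Convert each endpoint to a unit vector on the sphere (x = cos φ cos λ, y = cos φ sin λ, z = sin φ).
The central angle between the endpoints is δ = arccos(p₁·p₂) ≈ 0.243 rad (13.9°).
Interpolate at f = 1/2 with slerp weights a = sin((1−f)δ)/sin δ ≈ 0.504, b = sin(fδ)/sin δ ≈ 0.504.
p = a·p₁ + b·p₂ ≈ (0.993, -0.113, -0.044); φ = arcsin(p_z) ≈ -2.52°, λ = atan2(p_y, p_x) ≈ -6.49°.

≈ 3°S, 6°W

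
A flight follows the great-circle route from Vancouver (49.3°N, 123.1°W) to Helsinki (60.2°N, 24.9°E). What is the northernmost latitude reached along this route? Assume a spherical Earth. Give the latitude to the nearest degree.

The great circle lies in the plane with unit normal n̂ = (p₁ × p₂)/|p₁ × p₂|.
Here n̂_z ≈ +0.186; the vertex latitude is φ_max = arccos|n̂_z| ≈ 79.3°.
Check via Clairaut: cos φ_max = |cos φ₁| · sin C = cos(49.3°)·sin(16.6°) ≈ 0.186, again giving ≈ 79.3°.

≈ 79°N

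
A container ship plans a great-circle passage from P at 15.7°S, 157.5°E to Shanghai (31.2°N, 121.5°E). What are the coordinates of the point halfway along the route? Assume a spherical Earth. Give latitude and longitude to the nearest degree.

From cos δ = sin φ₁ sin φ₂ + cos φ₁ cos φ₂ cos Δλ, the central angle is δ ≈ 1.017 rad (58.3°).
Interpolate at f = 1/2 with slerp weights a = sin((1−f)δ)/sin δ ≈ 0.572, b = sin(fδ)/sin δ ≈ 0.572.
p = a·p₁ + b·p₂ ≈ (-0.765, 0.628, 0.142); φ = arcsin(p_z) ≈ 8.14°, λ = atan2(p_y, p_x) ≈ 140.60°.

≈ 8°N, 141°E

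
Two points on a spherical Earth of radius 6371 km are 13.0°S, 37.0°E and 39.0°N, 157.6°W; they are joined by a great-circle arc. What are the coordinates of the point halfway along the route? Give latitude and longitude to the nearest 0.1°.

Convert each endpoint to a unit vector on the sphere (x = cos φ cos λ, y = cos φ sin λ, z = sin φ).
The central angle between the endpoints is δ = arccos(p₁·p₂) ≈ 2.635 rad (151.0°).
Interpolate at f = 1/2 with slerp weights a = sin((1−f)δ)/sin δ ≈ 1.995, b = sin(fδ)/sin δ ≈ 1.995.
p = a·p₁ + b·p₂ ≈ (0.119, 0.579, 0.807); φ = arcsin(p_z) ≈ 53.77°, λ = atan2(p_y, p_x) ≈ 78.38°.

≈ 53.8°N, 78.4°E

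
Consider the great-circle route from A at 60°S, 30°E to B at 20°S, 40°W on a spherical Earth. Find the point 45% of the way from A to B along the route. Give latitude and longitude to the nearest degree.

≈ 47°S, 14°W

Write both endpoints as unit vectors p₁, p₂ with components (cos φ cos λ, cos φ sin λ, sin φ).
The central angle between the endpoints is δ = arccos(p₁·p₂) ≈ 1.096 rad (62.8°).
Interpolate at f = 0.45 with slerp weights a = sin((1−f)δ)/sin δ ≈ 0.638, b = sin(fδ)/sin δ ≈ 0.532.
p = a·p₁ + b·p₂ ≈ (0.659, -0.162, -0.734); φ = arcsin(p_z) ≈ -47.24°, λ = atan2(p_y, p_x) ≈ -13.82°.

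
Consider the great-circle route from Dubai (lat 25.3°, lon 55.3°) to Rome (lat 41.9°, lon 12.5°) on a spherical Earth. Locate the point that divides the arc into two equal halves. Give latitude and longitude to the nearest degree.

≈ lat 35°, lon 36°

Convert each endpoint to a unit vector on the sphere (x = cos φ cos λ, y = cos φ sin λ, z = sin φ).
The central angle between the endpoints is δ = arccos(p₁·p₂) ≈ 0.677 rad (38.8°).
Interpolate at f = 1/2 with slerp weights a = sin((1−f)δ)/sin δ ≈ 0.530, b = sin(fδ)/sin δ ≈ 0.530.
p = a·p₁ + b·p₂ ≈ (0.658, 0.479, 0.581); φ = arcsin(p_z) ≈ 35.49°, λ = atan2(p_y, p_x) ≈ 36.08°.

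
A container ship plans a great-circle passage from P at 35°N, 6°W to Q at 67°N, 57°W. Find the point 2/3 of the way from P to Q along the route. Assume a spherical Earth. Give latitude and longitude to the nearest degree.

The haversine formula gives a central angle δ ≈ 0.753 rad (43.2°) between the endpoints.
Interpolate at f = 2/3 with slerp weights a = sin((1−f)δ)/sin δ ≈ 0.363, b = sin(fδ)/sin δ ≈ 0.704.
p = a·p₁ + b·p₂ ≈ (0.446, -0.262, 0.856); φ = arcsin(p_z) ≈ 58.88°, λ = atan2(p_y, p_x) ≈ -30.42°.

≈ 59°N, 30°W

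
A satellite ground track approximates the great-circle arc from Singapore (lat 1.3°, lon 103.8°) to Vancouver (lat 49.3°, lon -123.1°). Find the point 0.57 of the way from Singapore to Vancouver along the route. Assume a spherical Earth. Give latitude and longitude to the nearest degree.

Write both endpoints as unit vectors p₁, p₂ with components (cos φ cos λ, cos φ sin λ, sin φ).
The central angle between the endpoints is δ = arccos(p₁·p₂) ≈ 2.013 rad (115.4°).
Interpolate at f = 0.57 with slerp weights a = sin((1−f)δ)/sin δ ≈ 0.843, b = sin(fδ)/sin δ ≈ 1.009.
p = a·p₁ + b·p₂ ≈ (-0.560, 0.267, 0.784); φ = arcsin(p_z) ≈ 51.63°, λ = atan2(p_y, p_x) ≈ 154.52°.

≈ lat 52°, lon 155°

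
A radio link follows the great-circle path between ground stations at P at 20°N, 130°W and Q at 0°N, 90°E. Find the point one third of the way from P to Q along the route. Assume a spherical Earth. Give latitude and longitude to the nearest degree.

≈ 30°N, 179°W

Convert each endpoint to a unit vector on the sphere (x = cos φ cos λ, y = cos φ sin λ, z = sin φ).
The central angle between the endpoints is δ = arccos(p₁·p₂) ≈ 2.374 rad (136.0°).
Interpolate at f = 1/3 with slerp weights a = sin((1−f)δ)/sin δ ≈ 1.441, b = sin(fδ)/sin δ ≈ 1.025.
p = a·p₁ + b·p₂ ≈ (-0.870, -0.012, 0.493); φ = arcsin(p_z) ≈ 29.52°, λ = atan2(p_y, p_x) ≈ -179.20°.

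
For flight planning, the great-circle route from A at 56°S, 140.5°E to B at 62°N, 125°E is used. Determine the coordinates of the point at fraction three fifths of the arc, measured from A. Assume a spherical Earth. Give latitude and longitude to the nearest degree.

The haversine formula gives a central angle δ ≈ 2.070 rad (118.6°) between the endpoints.
Interpolate at f = 3/5 with slerp weights a = sin((1−f)δ)/sin δ ≈ 0.839, b = sin(fδ)/sin δ ≈ 1.078.
p = a·p₁ + b·p₂ ≈ (-0.652, 0.713, 0.256); φ = arcsin(p_z) ≈ 14.85°, λ = atan2(p_y, p_x) ≈ 132.45°.

≈ 15°N, 132°E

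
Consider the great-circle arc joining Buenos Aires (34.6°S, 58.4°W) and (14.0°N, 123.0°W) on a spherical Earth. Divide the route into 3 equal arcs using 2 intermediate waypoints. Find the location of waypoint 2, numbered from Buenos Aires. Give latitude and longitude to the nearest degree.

≈ (3°S, 103°W)

From cos δ = sin φ₁ sin φ₂ + cos φ₁ cos φ₂ cos Δλ, the central angle is δ ≈ 1.364 rad (78.2°).
Interpolate at f = 2/3 with slerp weights a = sin((1−f)δ)/sin δ ≈ 0.449, b = sin(fδ)/sin δ ≈ 0.806.
p = a·p₁ + b·p₂ ≈ (-0.233, -0.971, -0.060); φ = arcsin(p_z) ≈ -3.43°, λ = atan2(p_y, p_x) ≈ -103.47°.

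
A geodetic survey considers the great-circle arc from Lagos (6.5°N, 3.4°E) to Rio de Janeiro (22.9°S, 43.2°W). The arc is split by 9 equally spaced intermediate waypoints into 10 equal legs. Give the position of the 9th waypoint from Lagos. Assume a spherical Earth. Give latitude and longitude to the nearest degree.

≈ 20°S, 38°W

Write both endpoints as unit vectors p₁, p₂ with components (cos φ cos λ, cos φ sin λ, sin φ).
The central angle between the endpoints is δ = arccos(p₁·p₂) ≈ 0.946 rad (54.2°).
Interpolate at f = 9/10 with slerp weights a = sin((1−f)δ)/sin δ ≈ 0.116, b = sin(fδ)/sin δ ≈ 0.927.
p = a·p₁ + b·p₂ ≈ (0.738, -0.578, -0.348); φ = arcsin(p_z) ≈ -20.35°, λ = atan2(p_y, p_x) ≈ -38.06°.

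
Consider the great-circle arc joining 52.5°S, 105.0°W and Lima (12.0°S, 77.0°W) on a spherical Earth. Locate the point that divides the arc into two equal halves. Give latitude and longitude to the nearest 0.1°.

≈ 33.0°S, 87.7°W

Write both endpoints as unit vectors p₁, p₂ with components (cos φ cos λ, cos φ sin λ, sin φ).
The central angle between the endpoints is δ = arccos(p₁·p₂) ≈ 0.808 rad (46.3°).
Interpolate at f = 1/2 with slerp weights a = sin((1−f)δ)/sin δ ≈ 0.544, b = sin(fδ)/sin δ ≈ 0.544.
p = a·p₁ + b·p₂ ≈ (0.034, -0.838, -0.545); φ = arcsin(p_z) ≈ -32.99°, λ = atan2(p_y, p_x) ≈ -87.68°.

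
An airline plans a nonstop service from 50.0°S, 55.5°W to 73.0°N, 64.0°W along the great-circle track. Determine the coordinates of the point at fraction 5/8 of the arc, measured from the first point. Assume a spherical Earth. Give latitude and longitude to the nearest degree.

≈ 27°N, 59°W

Write both endpoints as unit vectors p₁, p₂ with components (cos φ cos λ, cos φ sin λ, sin φ).
The central angle between the endpoints is δ = arccos(p₁·p₂) ≈ 2.149 rad (123.1°).
Interpolate at f = 5/8 with slerp weights a = sin((1−f)δ)/sin δ ≈ 0.862, b = sin(fδ)/sin δ ≈ 1.163.
p = a·p₁ + b·p₂ ≈ (0.463, -0.762, 0.453); φ = arcsin(p_z) ≈ 26.91°, λ = atan2(p_y, p_x) ≈ -58.73°.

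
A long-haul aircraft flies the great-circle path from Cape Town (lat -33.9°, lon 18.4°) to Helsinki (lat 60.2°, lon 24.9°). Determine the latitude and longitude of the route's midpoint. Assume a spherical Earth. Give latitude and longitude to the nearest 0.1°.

≈ lat 13.2°, lon 20.8°

Convert each endpoint to a unit vector on the sphere (x = cos φ cos λ, y = cos φ sin λ, z = sin φ).
The central angle between the endpoints is δ = arccos(p₁·p₂) ≈ 1.645 rad (94.3°).
Interpolate at f = 1/2 with slerp weights a = sin((1−f)δ)/sin δ ≈ 0.735, b = sin(fδ)/sin δ ≈ 0.735.
p = a·p₁ + b·p₂ ≈ (0.910, 0.346, 0.228); φ = arcsin(p_z) ≈ 13.17°, λ = atan2(p_y, p_x) ≈ 20.83°.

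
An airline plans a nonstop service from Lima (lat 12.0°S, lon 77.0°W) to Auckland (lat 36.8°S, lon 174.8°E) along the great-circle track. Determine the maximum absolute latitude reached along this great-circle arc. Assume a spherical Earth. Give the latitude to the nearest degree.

The great circle lies in the plane with unit normal n̂ = (p₁ × p₂)/|p₁ × p₂|.
Here n̂_z ≈ -0.749; the vertex latitude is φ_max = arccos|n̂_z| ≈ 41.5°.
Check via Clairaut: cos φ_max = |cos φ₁| · sin C = cos(12.0°)·sin(130.0°) ≈ 0.749, again giving ≈ 41.5°.

≈ 41°S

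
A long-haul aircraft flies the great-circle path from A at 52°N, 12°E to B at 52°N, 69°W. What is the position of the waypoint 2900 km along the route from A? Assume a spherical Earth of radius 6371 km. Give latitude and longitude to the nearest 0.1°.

From cos δ = sin φ₁ sin φ₂ + cos φ₁ cos φ₂ cos Δλ, the central angle is δ ≈ 0.823 rad (47.1°). The total great-circle distance is δ·R ≈ 0.823 × 6371 ≈ 5241 km, so the target fraction is f = 2900/5241 ≈ 0.553.
Interpolate at f ≈ 0.553 with slerp weights a = sin((1−f)δ)/sin δ ≈ 0.490, b = sin(fδ)/sin δ ≈ 0.600.
p = a·p₁ + b·p₂ ≈ (0.428, -0.282, 0.859); φ = arcsin(p_z) ≈ 59.19°, λ = atan2(p_y, p_x) ≈ -33.41°.

≈ 59.2°N, 33.4°W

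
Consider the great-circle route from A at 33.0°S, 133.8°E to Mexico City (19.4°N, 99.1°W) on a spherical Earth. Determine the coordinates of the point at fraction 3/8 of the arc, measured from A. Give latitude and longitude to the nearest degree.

The haversine formula gives a central angle δ ≈ 2.289 rad (131.2°) between the endpoints.
Interpolate at f = 3/8 with slerp weights a = sin((1−f)δ)/sin δ ≈ 1.315, b = sin(fδ)/sin δ ≈ 1.005.
p = a·p₁ + b·p₂ ≈ (-0.913, -0.140, -0.382); φ = arcsin(p_z) ≈ -22.48°, λ = atan2(p_y, p_x) ≈ -171.28°.

≈ 22°S, 171°W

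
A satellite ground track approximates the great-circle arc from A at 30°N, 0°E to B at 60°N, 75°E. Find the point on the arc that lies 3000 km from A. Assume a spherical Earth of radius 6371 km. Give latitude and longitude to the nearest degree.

Write both endpoints as unit vectors p₁, p₂ with components (cos φ cos λ, cos φ sin λ, sin φ).
The central angle between the endpoints is δ = arccos(p₁·p₂) ≈ 0.994 rad (57.0°). The total great-circle distance is δ·R ≈ 0.994 × 6371 ≈ 6335 km, so the target fraction is f = 3000/6335 ≈ 0.474.
Interpolate at f ≈ 0.474 with slerp weights a = sin((1−f)δ)/sin δ ≈ 0.596, b = sin(fδ)/sin δ ≈ 0.541.
p = a·p₁ + b·p₂ ≈ (0.586, 0.261, 0.767); φ = arcsin(p_z) ≈ 50.06°, λ = atan2(p_y, p_x) ≈ 24.02°.

≈ 50°N, 24°E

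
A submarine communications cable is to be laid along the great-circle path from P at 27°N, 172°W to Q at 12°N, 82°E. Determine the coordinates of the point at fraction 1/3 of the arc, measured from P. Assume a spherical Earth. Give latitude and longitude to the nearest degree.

≈ 32°N, 151°E

From cos δ = sin φ₁ sin φ₂ + cos φ₁ cos φ₂ cos Δλ, the central angle is δ ≈ 1.717 rad (98.4°).
Interpolate at f = 1/3 with slerp weights a = sin((1−f)δ)/sin δ ≈ 0.920, b = sin(fδ)/sin δ ≈ 0.547.
p = a·p₁ + b·p₂ ≈ (-0.738, 0.416, 0.532); φ = arcsin(p_z) ≈ 32.12°, λ = atan2(p_y, p_x) ≈ 150.57°.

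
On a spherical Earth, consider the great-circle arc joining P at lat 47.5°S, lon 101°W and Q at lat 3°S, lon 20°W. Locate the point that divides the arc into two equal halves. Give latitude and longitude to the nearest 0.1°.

Convert each endpoint to a unit vector on the sphere (x = cos φ cos λ, y = cos φ sin λ, z = sin φ).
The central angle between the endpoints is δ = arccos(p₁·p₂) ≈ 1.426 rad (81.7°).
Interpolate at f = 1/2 with slerp weights a = sin((1−f)δ)/sin δ ≈ 0.661, b = sin(fδ)/sin δ ≈ 0.661.
p = a·p₁ + b·p₂ ≈ (0.535, -0.664, -0.522); φ = arcsin(p_z) ≈ -31.47°, λ = atan2(p_y, p_x) ≈ -51.14°.

≈ lat 31.5°S, lon 51.1°W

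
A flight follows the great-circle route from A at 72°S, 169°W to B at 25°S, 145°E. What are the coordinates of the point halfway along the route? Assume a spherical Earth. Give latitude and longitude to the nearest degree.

Convert each endpoint to a unit vector on the sphere (x = cos φ cos λ, y = cos φ sin λ, z = sin φ).
The central angle between the endpoints is δ = arccos(p₁·p₂) ≈ 0.932 rad (53.4°).
Interpolate at f = 1/2 with slerp weights a = sin((1−f)δ)/sin δ ≈ 0.560, b = sin(fδ)/sin δ ≈ 0.560.
p = a·p₁ + b·p₂ ≈ (-0.585, 0.258, -0.769); φ = arcsin(p_z) ≈ -50.24°, λ = atan2(p_y, p_x) ≈ 156.22°.

≈ 50°S, 156°E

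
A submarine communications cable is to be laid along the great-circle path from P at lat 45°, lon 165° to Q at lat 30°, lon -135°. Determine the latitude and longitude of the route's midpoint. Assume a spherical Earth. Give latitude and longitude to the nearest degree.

≈ lat 41°, lon -162°

Convert each endpoint to a unit vector on the sphere (x = cos φ cos λ, y = cos φ sin λ, z = sin φ).
The central angle between the endpoints is δ = arccos(p₁·p₂) ≈ 0.850 rad (48.7°).
Interpolate at f = 1/2 with slerp weights a = sin((1−f)δ)/sin δ ≈ 0.549, b = sin(fδ)/sin δ ≈ 0.549.
p = a·p₁ + b·p₂ ≈ (-0.711, -0.236, 0.663); φ = arcsin(p_z) ≈ 41.49°, λ = atan2(p_y, p_x) ≈ -161.66°.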